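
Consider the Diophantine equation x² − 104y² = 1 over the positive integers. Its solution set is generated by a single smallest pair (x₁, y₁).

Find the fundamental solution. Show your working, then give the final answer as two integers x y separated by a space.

51 5

√104 → a₀=10, period (5,20); ℓ=2 even so k=1
k=0  a_k=10  p_k/q_k = 10/1
k=1  a_k=5  p_k/q_k = 51/5
→ (51, 5).  Check: 51²=2601, 104·5²=2600, difference 1.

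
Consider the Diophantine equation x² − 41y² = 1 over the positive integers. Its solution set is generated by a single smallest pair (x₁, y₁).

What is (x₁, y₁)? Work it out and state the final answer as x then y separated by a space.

[6; 2,2,12] for √41; ℓ=3 ⇒ convergent index 5
k=0  a_k=6  p_k/q_k = 6/1
k=1  a_k=2  p_k/q_k = 13/2
k=2  a_k=2  p_k/q_k = 32/5
…
k=4  a_k=2  p_k/q_k = 826/129
k=5  a_k=2  p_k/q_k = 2049/320
→ (2049, 320).  Check: 2049²=4198401, 41·320²=4198400, difference 1.

2049 320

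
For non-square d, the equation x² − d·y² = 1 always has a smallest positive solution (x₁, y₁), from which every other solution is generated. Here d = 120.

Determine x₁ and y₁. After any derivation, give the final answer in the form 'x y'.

√120 → a₀=10, period (1,20); ℓ=2 even so k=1
a_0=10:  p_0=10·1+0=10,  q_0=10·0+1=1
a_1=1:  p_1=1·10+1=11,  q_1=1·1+0=1
fundamental: x₁=11, y₁=1  (since 121 − 120·1 = 1)

11 1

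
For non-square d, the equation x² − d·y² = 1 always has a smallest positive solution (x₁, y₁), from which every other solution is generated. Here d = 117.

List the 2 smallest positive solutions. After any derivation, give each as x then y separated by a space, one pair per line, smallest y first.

[10; 1,4,2,4,1,20] for √117; ℓ=6 ⇒ convergent index 5
step 0: (10, 1)  from 10·(1,0) + (0,1)
…
step 3: (119, 11)  from 2·(54,5) + (11,1)
step 4: (530, 49)  from 4·(119,11) + (54,5)
step 5: (649, 60)  from 1·(530,49) + (119,11)
fundamental: x₁=649, y₁=60  (since 421201 − 117·3600 = 1)
k=2:  x_2 = 649·649+117·60·60 = 842401,  y_2 = 649·60+60·649 = 77880

649 60
842401 77880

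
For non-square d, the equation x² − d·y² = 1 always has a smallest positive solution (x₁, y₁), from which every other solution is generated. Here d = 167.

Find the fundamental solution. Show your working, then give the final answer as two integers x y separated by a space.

168 13

√167 = [12; 1,11,1,24, …], period ℓ=4 (even) → k=3
a_0=12:  p_0=12·1+0=12,  q_0=12·0+1=1
a_1=1:  p_1=1·12+1=13,  q_1=1·1+0=1
a_2=11:  p_2=11·13+12=155,  q_2=11·1+1=12
a_3=1:  p_3=1·155+13=168,  q_3=1·12+1=13
fundamental: x₁=168, y₁=13  (since 28224 − 167·169 = 1)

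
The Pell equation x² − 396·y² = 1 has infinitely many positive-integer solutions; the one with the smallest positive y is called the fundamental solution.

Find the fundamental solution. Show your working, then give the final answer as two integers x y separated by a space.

199 10

d=396: √d = [19; 1,8,1,38] (ℓ=4, even), read p_3/q_3
k=0  a_k=19  p_k/q_k = 19/1
…
k=2  a_k=8  p_k/q_k = 179/9
k=3  a_k=1  p_k/q_k = 199/10
fundamental: x₁=199, y₁=10  (since 39601 − 396·100 = 1)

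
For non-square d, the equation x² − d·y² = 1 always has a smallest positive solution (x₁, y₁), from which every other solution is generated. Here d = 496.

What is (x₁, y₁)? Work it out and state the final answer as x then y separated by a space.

d=496: √d = [22; 3,1,2,4,1,…,1,3,44] (ℓ=16, even), read p_15/q_15
step 0: (22, 1)  from 22·(1,0) + (0,1)
…
step 3: (245, 11)  from 2·(89,4) + (67,3)
…
step 5: (1314, 59)  from 1·(1069,48) + (245,11)
step 6: (2383, 107)  from 1·(1314,59) + (1069,48)
step 7: (6080, 273)  from 2·(2383,107) + (1314,59)
…
step 9: (35166, 1579)  from 2·(14543,653) + (6080,273)
step 10: (49709, 2232)  from 1·(35166,1579) + (14543,653)
step 11: (84875, 3811)  from 1·(49709,2232) + (35166,1579)
step 12: (389209, 17476)  from 4·(84875,3811) + (49709,2232)
…
step 14: (1252502, 56239)  from 1·(863293,38763) + (389209,17476)
step 15: (4620799, 207480)  from 3·(1252502,56239) + (863293,38763)
→ (4620799, 207480).  Check: 4620799²=21351783398401, 496·207480²=21351783398400, difference 1.

4620799 207480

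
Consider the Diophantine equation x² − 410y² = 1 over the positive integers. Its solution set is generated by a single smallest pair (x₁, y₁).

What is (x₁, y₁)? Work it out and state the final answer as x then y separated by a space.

81 4

[20; 4,40] for √410; ℓ=2 ⇒ convergent index 1
i=0: a=20 ⇒ p=20, q=1
i=1: a=4 ⇒ p=81, q=4
→ (81, 4).  Check: 81²=6561, 410·4²=6560, difference 1.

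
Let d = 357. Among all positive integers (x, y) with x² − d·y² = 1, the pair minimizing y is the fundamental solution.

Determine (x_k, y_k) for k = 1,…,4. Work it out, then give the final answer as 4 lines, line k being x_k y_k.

3401 180
23133601 1224360
157354750601 8328096540
1070326990454401 56647711440720

d=357: √d = [18; 1,8,2,8,1,36] (ℓ=6, even), read p_5/q_5
i=0: a=18 ⇒ p=18, q=1
i=1: a=1 ⇒ p=19, q=1
i=2: a=8 ⇒ p=170, q=9
i=3: a=2 ⇒ p=359, q=19
i=4: a=8 ⇒ p=3042, q=161
i=5: a=1 ⇒ p=3401, q=180
→ (3401, 180).  Check: 3401²=11566801, 357·180²=11566800, difference 1.
n=2: (3401,180)∘(3401,180) = (3401·3401+357·180·180, 3401·180+180·3401) = (23133601,1224360)
n=3: (23133601,1224360)∘(3401,180) = (3401·23133601+357·180·1224360, 3401·1224360+180·23133601) = (157354750601,8328096540)
n=4: (157354750601,8328096540)∘(3401,180) = (3401·157354750601+357·180·8328096540, 3401·8328096540+180·157354750601) = (1070326990454401,56647711440720)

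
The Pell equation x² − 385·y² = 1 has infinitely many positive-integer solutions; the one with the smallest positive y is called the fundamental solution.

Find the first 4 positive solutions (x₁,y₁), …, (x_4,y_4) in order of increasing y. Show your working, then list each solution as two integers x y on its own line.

[19; 1,1,1,1,1,…,1,1,38] for √385; ℓ=16 ⇒ convergent index 15
a_0=19:  p_0=19·1+0=19,  q_0=19·0+1=1
a_1=1:  p_1=1·19+1=20,  q_1=1·1+0=1
a_2=1:  p_2=1·20+19=39,  q_2=1·1+1=2
a_3=1:  p_3=1·39+20=59,  q_3=1·2+1=3
a_4=1:  p_4=1·59+39=98,  q_4=1·3+2=5
…
a_6=3:  p_6=3·157+98=569,  q_6=3·8+5=29
…
a_8=2:  p_8=2·726+569=2021,  q_8=2·37+29=103
a_9=1:  p_9=1·2021+726=2747,  q_9=1·103+37=140
…
a_13=1:  p_13=1·23271+13009=36280,  q_13=1·1186+663=1849
a_14=1:  p_14=1·36280+23271=59551,  q_14=1·1849+1186=3035
a_15=1:  p_15=1·59551+36280=95831,  q_15=1·3035+1849=4884
fundamental: x₁=95831, y₁=4884  (since 9183580561 − 385·23853456 = 1)
n=2: (95831,4884)∘(95831,4884) = (95831·95831+385·4884·4884, 95831·4884+4884·95831) = (18367161121,936077208)
n=3: (18367161121,936077208)∘(95831,4884) = (95831·18367161121+385·4884·936077208, 95831·936077208+4884·18367161121) = (3520286834677271,179410429834812)
n=4: (3520286834677271,179410429834812)∘(95831,4884) = (95831·3520286834677271+385·4884·179410429834812, 95831·179410429834812+4884·3520286834677271) = (674705215289547953281,34386161802063660336)

95831 4884
18367161121 936077208
3520286834677271 179410429834812
674705215289547953281 34386161802063660336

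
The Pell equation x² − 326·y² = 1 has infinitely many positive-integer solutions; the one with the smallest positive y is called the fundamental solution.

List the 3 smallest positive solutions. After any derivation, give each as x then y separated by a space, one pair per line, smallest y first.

325 18
211249 11700
137311525 7604982

√326 = [18; 18,36, …], period ℓ=2 (even) → k=1
a_0=18:  p_0=18·1+0=18,  q_0=18·0+1=1
a_1=18:  p_1=18·18+1=325,  q_1=18·1+0=18
(x₁, y₁) = (325, 18);  325² − 326·18² = 1 ✓
(x_2, y_2) = (325·325 + 326·18·18, 325·18 + 18·325) = (211249, 11700)
(x_3, y_3) = (325·211249 + 326·18·11700, 325·11700 + 18·211249) = (137311525, 7604982)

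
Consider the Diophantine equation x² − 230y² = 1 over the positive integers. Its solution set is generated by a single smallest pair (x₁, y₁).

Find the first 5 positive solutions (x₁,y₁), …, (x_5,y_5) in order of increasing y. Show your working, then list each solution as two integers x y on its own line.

√230 = [15; 6,30, …], period ℓ=2 (even) → k=1
k=0  a_k=15  p_k/q_k = 15/1
k=1  a_k=6  p_k/q_k = 91/6
fundamental: x₁=91, y₁=6  (since 8281 − 230·36 = 1)
k=2:  x_2 = 91·91+230·6·6 = 16561,  y_2 = 91·6+6·91 = 1092
k=3:  x_3 = 91·16561+230·6·1092 = 3014011,  y_3 = 91·1092+6·16561 = 198738
k=4:  x_4 = 91·3014011+230·6·198738 = 548533441,  y_4 = 91·198738+6·3014011 = 36169224
k=5:  x_5 = 91·548533441+230·6·36169224 = 99830072251,  y_5 = 91·36169224+6·548533441 = 6582600030

91 6
16561 1092
3014011 198738
548533441 36169224
99830072251 6582600030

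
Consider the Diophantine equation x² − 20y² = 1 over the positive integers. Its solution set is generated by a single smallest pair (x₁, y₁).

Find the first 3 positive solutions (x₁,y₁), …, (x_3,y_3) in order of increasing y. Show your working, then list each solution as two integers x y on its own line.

9 2
161 36
2889 646

[4; 2,8] for √20; ℓ=2 ⇒ convergent index 1
k=0  a_k=4  p_k/q_k = 4/1
k=1  a_k=2  p_k/q_k = 9/2
→ (9, 2).  Check: 9²=81, 20·2²=80, difference 1.
k=2:  x_2 = 9·9+20·2·2 = 161,  y_2 = 9·2+2·9 = 36
k=3:  x_3 = 9·161+20·2·36 = 2889,  y_3 = 9·36+2·161 = 646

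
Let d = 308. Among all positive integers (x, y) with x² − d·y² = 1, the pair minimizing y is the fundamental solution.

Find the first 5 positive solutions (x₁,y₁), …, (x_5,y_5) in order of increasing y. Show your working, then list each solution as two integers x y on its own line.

351 20
246401 14040
172973151 9856060
121426905601 6918940080
85241514758751 4857086080100

√308 → a₀=17, period (1,1,4,1,1,34); ℓ=6 even so k=5
step 0: (17, 1)  from 17·(1,0) + (0,1)
…
step 2: (35, 2)  from 1·(18,1) + (17,1)
step 3: (158, 9)  from 4·(35,2) + (18,1)
step 4: (193, 11)  from 1·(158,9) + (35,2)
step 5: (351, 20)  from 1·(193,11) + (158,9)
(x₁, y₁) = (351, 20);  351² − 308·20² = 1 ✓
(351+20√308)^2 = 246401 + 14040√308
(351+20√308)^3 = 172973151 + 9856060√308
(351+20√308)^4 = 121426905601 + 6918940080√308
(351+20√308)^5 = 85241514758751 + 4857086080100√308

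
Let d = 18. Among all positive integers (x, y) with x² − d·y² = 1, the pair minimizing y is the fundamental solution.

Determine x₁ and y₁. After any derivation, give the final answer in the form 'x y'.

d=18: √d = [4; 4,8] (ℓ=2, even), read p_1/q_1
i=0: a=4 ⇒ p=4, q=1
i=1: a=4 ⇒ p=17, q=4
→ (17, 4).  Check: 17²=289, 18·4²=288, difference 1.

17 4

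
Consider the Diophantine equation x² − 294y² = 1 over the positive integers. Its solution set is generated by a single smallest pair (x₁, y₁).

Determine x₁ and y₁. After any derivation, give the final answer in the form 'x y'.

√294 = [17; 6,1,4,1,6,34, …], period ℓ=6 (even) → k=5
k=0  a_k=17  p_k/q_k = 17/1
k=1  a_k=6  p_k/q_k = 103/6
k=2  a_k=1  p_k/q_k = 120/7
k=3  a_k=4  p_k/q_k = 583/34
k=4  a_k=1  p_k/q_k = 703/41
k=5  a_k=6  p_k/q_k = 4801/280
→ (4801, 280).  Check: 4801²=23049601, 294·280²=23049600, difference 1.

4801 280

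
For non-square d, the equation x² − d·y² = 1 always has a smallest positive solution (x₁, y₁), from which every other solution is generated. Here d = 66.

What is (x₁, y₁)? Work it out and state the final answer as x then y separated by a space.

65 8

√66 → a₀=8, period (8,16); ℓ=2 even so k=1
a_0=8:  p_0=8·1+0=8,  q_0=8·0+1=1
a_1=8:  p_1=8·8+1=65,  q_1=8·1+0=8
fundamental: x₁=65, y₁=8  (since 4225 − 66·64 = 1)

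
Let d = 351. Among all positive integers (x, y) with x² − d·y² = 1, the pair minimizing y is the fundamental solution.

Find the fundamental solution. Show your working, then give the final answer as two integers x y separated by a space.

62425 3332

d=351: √d = [18; 1,2,1,3,2,2,2,3,1,2,1,36] (ℓ=12, even), read p_11/q_11
k=0  a_k=18  p_k/q_k = 18/1
…
k=6  a_k=2  p_k/q_k = 1555/83
k=7  a_k=2  p_k/q_k = 3747/200
…
k=10  a_k=2  p_k/q_k = 45882/2449
k=11  a_k=1  p_k/q_k = 62425/3332
→ (62425, 3332).  Check: 62425²=3896880625, 351·3332²=3896880624, difference 1.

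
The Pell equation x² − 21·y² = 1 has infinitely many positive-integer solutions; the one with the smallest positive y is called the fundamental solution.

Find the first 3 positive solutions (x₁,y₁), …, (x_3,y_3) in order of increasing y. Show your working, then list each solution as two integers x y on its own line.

55 12
6049 1320
665335 145188

d=21: √d = [4; 1,1,2,1,1,8] (ℓ=6, even), read p_5/q_5
a_0=4:  p_0=4·1+0=4,  q_0=4·0+1=1
…
a_2=1:  p_2=1·5+4=9,  q_2=1·1+1=2
…
a_4=1:  p_4=1·23+9=32,  q_4=1·5+2=7
a_5=1:  p_5=1·32+23=55,  q_5=1·7+5=12
(x₁, y₁) = (55, 12);  55² − 21·12² = 1 ✓
(55+12√21)^2 = 6049 + 1320√21
(55+12√21)^3 = 665335 + 145188√21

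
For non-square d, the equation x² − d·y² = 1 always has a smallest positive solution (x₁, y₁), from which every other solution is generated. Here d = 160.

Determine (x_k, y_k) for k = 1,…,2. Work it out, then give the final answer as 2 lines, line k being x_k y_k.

721 57
1039681 82194

√160 → a₀=12, period (1,1,1,5,1,1,1,24); ℓ=8 even so k=7
i=0: a=12 ⇒ p=12, q=1
…
i=3: a=1 ⇒ p=38, q=3
i=4: a=5 ⇒ p=215, q=17
i=5: a=1 ⇒ p=253, q=20
i=6: a=1 ⇒ p=468, q=37
i=7: a=1 ⇒ p=721, q=57
fundamental: x₁=721, y₁=57  (since 519841 − 160·3249 = 1)
k=2:  x_2 = 721·721+160·57·57 = 1039681,  y_2 = 721·57+57·721 = 82194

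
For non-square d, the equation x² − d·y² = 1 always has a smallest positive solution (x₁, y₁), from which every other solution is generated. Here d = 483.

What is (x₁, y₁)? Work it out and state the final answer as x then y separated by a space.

√483 = [21; 1,42, …], period ℓ=2 (even) → k=1
i=0: a=21 ⇒ p=21, q=1
i=1: a=1 ⇒ p=22, q=1
→ (22, 1).  Check: 22²=484, 483·1²=483, difference 1.

22 1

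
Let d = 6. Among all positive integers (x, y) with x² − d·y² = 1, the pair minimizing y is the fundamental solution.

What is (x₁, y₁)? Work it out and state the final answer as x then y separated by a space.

5 2

d=6: √d = [2; 2,4] (ℓ=2, even), read p_1/q_1
k=0  a_k=2  p_k/q_k = 2/1
k=1  a_k=2  p_k/q_k = 5/2
(x₁, y₁) = (5, 2);  5² − 6·2² = 1 ✓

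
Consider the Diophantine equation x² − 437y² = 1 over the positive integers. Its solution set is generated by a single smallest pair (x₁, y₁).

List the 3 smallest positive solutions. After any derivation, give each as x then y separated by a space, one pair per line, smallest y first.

4599 220
42301601 2023560
389090121399 18612704660

d=437: √d = [20; 1,9,2,9,1,40] (ℓ=6, even), read p_5/q_5
step 0: (20, 1)  from 20·(1,0) + (0,1)
…
step 3: (439, 21)  from 2·(209,10) + (21,1)
step 4: (4160, 199)  from 9·(439,21) + (209,10)
step 5: (4599, 220)  from 1·(4160,199) + (439,21)
→ (4599, 220).  Check: 4599²=21150801, 437·220²=21150800, difference 1.
(x_2, y_2) = (4599·4599 + 437·220·220, 4599·220 + 220·4599) = (42301601, 2023560)
(x_3, y_3) = (4599·42301601 + 437·220·2023560, 4599·2023560 + 220·42301601) = (389090121399, 18612704660)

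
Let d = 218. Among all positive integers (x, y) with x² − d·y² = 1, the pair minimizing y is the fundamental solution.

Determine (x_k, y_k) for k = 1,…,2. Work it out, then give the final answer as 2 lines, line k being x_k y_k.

126003 8534
31753512017 2150619204

[14; 1,3,3,1,28] for √218; ℓ=5 ⇒ convergent index 9
step 0: (14, 1)  from 14·(1,0) + (0,1)
step 1: (15, 1)  from 1·(14,1) + (1,0)
…
step 3: (192, 13)  from 3·(59,4) + (15,1)
step 4: (251, 17)  from 1·(192,13) + (59,4)
step 5: (7220, 489)  from 28·(251,17) + (192,13)
step 6: (7471, 506)  from 1·(7220,489) + (251,17)
…
step 8: (96370, 6527)  from 3·(29633,2007) + (7471,506)
step 9: (126003, 8534)  from 1·(96370,6527) + (29633,2007)
fundamental: x₁=126003, y₁=8534  (since 15876756009 − 218·72829156 = 1)
(126003+8534√218)^2 = 31753512017 + 2150619204√218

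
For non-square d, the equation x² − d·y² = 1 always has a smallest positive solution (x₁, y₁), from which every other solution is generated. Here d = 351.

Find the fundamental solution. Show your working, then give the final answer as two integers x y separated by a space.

62425 3332

d=351: √d = [18; 1,2,1,3,2,2,2,3,1,2,1,36] (ℓ=12, even), read p_11/q_11
step 0: (18, 1)  from 18·(1,0) + (0,1)
…
step 6: (1555, 83)  from 2·(637,34) + (281,15)
…
step 9: (16543, 883)  from 1·(12796,683) + (3747,200)
step 10: (45882, 2449)  from 2·(16543,883) + (12796,683)
step 11: (62425, 3332)  from 1·(45882,2449) + (16543,883)
→ (62425, 3332).  Check: 62425²=3896880625, 351·3332²=3896880624, difference 1.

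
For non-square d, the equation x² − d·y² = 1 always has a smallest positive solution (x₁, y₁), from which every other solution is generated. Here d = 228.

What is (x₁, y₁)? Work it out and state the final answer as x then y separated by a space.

151 10

d=228: √d = [15; 10,30] (ℓ=2, even), read p_1/q_1
k=0  a_k=15  p_k/q_k = 15/1
k=1  a_k=10  p_k/q_k = 151/10
(x₁, y₁) = (151, 10);  151² − 228·10² = 1 ✓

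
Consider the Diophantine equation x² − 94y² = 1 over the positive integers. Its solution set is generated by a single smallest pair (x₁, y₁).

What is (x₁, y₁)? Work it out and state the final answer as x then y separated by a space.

2143295 221064

√94 → a₀=9, period (1,2,3,1,1,…,2,1,18); ℓ=16 even so k=15
step 0: (9, 1)  from 9·(1,0) + (0,1)
…
step 3: (97, 10)  from 3·(29,3) + (10,1)
step 4: (126, 13)  from 1·(97,10) + (29,3)
…
step 7: (1464, 151)  from 1·(1241,128) + (223,23)
…
step 9: (14417, 1487)  from 1·(12953,1336) + (1464,151)
step 10: (85038, 8771)  from 5·(14417,1487) + (12953,1336)
step 11: (99455, 10258)  from 1·(85038,8771) + (14417,1487)
…
step 14: (1490361, 153719)  from 2·(652934,67345) + (184493,19029)
step 15: (2143295, 221064)  from 1·(1490361,153719) + (652934,67345)
(x₁, y₁) = (2143295, 221064);  2143295² − 94·221064² = 1 ✓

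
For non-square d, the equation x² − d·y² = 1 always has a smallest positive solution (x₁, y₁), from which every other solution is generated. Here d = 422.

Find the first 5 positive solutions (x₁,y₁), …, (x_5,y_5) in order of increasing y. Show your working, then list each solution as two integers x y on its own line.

[20; 1,1,5,2,1,…,1,1,40] for √422; ℓ=14 ⇒ convergent index 13
k=0  a_k=20  p_k/q_k = 20/1
…
k=8  a_k=3  p_k/q_k = 163807/7974
…
k=10  a_k=2  p_k/q_k = 598859/29152
…
k=12  a_k=1  p_k/q_k = 3810680/185501
k=13  a_k=1  p_k/q_k = 7022501/341850
→ (7022501, 341850).  Check: 7022501²=49315520295001, 422·341850²=49315520295000, difference 1.
(x_2, y_2) = (7022501·7022501 + 422·341850·341850, 7022501·341850 + 341850·7022501) = (98631040590001, 4801283933700)
(x_3, y_3) = (7022501·98631040590001 + 422·341850·4801283933700, 7022501·4801283933700 + 341850·98631040590001) = (1385273162348638202501, 67434042451384025550)
(x_4, y_4) = (7022501·1385273162348638202501 + 422·341850·67434042451384025550, 7022501·67434042451384025550 + 341850·1385273162348638202501) = (19456164335732849620362360001, 947111261097768740333867400)
(x_5, y_5) = (7022501·19456164335732849620362360001 + 422·341850·947111261097768740333867400, 7022501·947111261097768740333867400 + 341850·19456164335732849620362360001) = (273261867007695159110526238300562501, 13302179556340616719484196916709250)

7022501 341850
98631040590001 4801283933700
1385273162348638202501 67434042451384025550
19456164335732849620362360001 947111261097768740333867400
273261867007695159110526238300562501 13302179556340616719484196916709250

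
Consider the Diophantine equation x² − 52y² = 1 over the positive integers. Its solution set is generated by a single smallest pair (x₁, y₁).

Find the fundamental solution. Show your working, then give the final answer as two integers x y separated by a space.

649 90

[7; 4,1,2,1,4,14] for √52; ℓ=6 ⇒ convergent index 5
k=0  a_k=7  p_k/q_k = 7/1
…
k=3  a_k=2  p_k/q_k = 101/14
k=4  a_k=1  p_k/q_k = 137/19
k=5  a_k=4  p_k/q_k = 649/90
→ (649, 90).  Check: 649²=421201, 52·90²=421200, difference 1.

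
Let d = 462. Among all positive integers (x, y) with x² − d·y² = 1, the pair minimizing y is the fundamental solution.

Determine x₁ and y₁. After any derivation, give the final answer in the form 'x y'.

43 2

√462 → a₀=21, period (2,42); ℓ=2 even so k=1
step 0: (21, 1)  from 21·(1,0) + (0,1)
step 1: (43, 2)  from 2·(21,1) + (1,0)
(x₁, y₁) = (43, 2);  43² − 462·2² = 1 ✓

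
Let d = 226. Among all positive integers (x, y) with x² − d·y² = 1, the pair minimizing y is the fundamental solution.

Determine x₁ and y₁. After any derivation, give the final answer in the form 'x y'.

[15; 30] for √226; ℓ=1 ⇒ convergent index 1
k=0  a_k=15  p_k/q_k = 15/1
k=1  a_k=30  p_k/q_k = 451/30
→ (451, 30).  Check: 451²=203401, 226·30²=203400, difference 1.

451 30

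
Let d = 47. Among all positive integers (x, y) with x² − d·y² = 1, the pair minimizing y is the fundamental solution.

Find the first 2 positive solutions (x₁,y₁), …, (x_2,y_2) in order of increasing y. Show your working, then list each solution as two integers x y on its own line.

d=47: √d = [6; 1,5,1,12] (ℓ=4, even), read p_3/q_3
a_0=6:  p_0=6·1+0=6,  q_0=6·0+1=1
a_1=1:  p_1=1·6+1=7,  q_1=1·1+0=1
a_2=5:  p_2=5·7+6=41,  q_2=5·1+1=6
a_3=1:  p_3=1·41+7=48,  q_3=1·6+1=7
(x₁, y₁) = (48, 7);  48² − 47·7² = 1 ✓
n=2: (48,7)∘(48,7) = (48·48+47·7·7, 48·7+7·48) = (4607,672)

48 7
4607 672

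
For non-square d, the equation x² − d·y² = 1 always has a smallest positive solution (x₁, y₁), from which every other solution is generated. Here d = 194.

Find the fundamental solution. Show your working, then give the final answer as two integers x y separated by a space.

d=194: √d = [13; 1,12,1,26] (ℓ=4, even), read p_3/q_3
a_0=13:  p_0=13·1+0=13,  q_0=13·0+1=1
…
a_2=12:  p_2=12·14+13=181,  q_2=12·1+1=13
a_3=1:  p_3=1·181+14=195,  q_3=1·13+1=14
→ (195, 14).  Check: 195²=38025, 194·14²=38024, difference 1.

195 14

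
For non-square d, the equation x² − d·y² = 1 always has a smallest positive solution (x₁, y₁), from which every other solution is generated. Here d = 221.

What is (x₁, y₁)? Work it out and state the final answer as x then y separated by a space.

1665 112

d=221: √d = [14; 1,6,2,6,1,28] (ℓ=6, even), read p_5/q_5
k=0  a_k=14  p_k/q_k = 14/1
…
k=2  a_k=6  p_k/q_k = 104/7
k=3  a_k=2  p_k/q_k = 223/15
k=4  a_k=6  p_k/q_k = 1442/97
k=5  a_k=1  p_k/q_k = 1665/112
→ (1665, 112).  Check: 1665²=2772225, 221·112²=2772224, difference 1.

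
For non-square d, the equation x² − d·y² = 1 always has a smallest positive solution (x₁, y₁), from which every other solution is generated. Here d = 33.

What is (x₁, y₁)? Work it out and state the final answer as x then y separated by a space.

[5; 1,2,1,10] for √33; ℓ=4 ⇒ convergent index 3
k=0  a_k=5  p_k/q_k = 5/1
…
k=2  a_k=2  p_k/q_k = 17/3
k=3  a_k=1  p_k/q_k = 23/4
fundamental: x₁=23, y₁=4  (since 529 − 33·16 = 1)

23 4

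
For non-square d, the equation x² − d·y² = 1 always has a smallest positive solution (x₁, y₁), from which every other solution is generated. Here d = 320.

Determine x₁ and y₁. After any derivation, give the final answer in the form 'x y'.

161 9

d=320: √d = [17; 1,7,1,34] (ℓ=4, even), read p_3/q_3
i=0: a=17 ⇒ p=17, q=1
…
i=2: a=7 ⇒ p=143, q=8
i=3: a=1 ⇒ p=161, q=9
(x₁, y₁) = (161, 9);  161² − 320·9² = 1 ✓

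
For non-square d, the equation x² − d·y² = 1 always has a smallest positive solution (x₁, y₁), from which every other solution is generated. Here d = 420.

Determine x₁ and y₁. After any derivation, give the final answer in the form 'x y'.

[20; 2,40] for √420; ℓ=2 ⇒ convergent index 1
step 0: (20, 1)  from 20·(1,0) + (0,1)
step 1: (41, 2)  from 2·(20,1) + (1,0)
fundamental: x₁=41, y₁=2  (since 1681 − 420·4 = 1)

41 2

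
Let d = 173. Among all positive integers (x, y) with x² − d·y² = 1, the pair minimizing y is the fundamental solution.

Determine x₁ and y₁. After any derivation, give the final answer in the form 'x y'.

2499849 190060

[13; 6,1,1,6,26] for √173; ℓ=5 ⇒ convergent index 9
i=0: a=13 ⇒ p=13, q=1
…
i=6: a=6 ⇒ p=176552, q=13423
…
i=8: a=1 ⇒ p=382343, q=29069
i=9: a=6 ⇒ p=2499849, q=190060
(x₁, y₁) = (2499849, 190060);  2499849² − 173·190060² = 1 ✓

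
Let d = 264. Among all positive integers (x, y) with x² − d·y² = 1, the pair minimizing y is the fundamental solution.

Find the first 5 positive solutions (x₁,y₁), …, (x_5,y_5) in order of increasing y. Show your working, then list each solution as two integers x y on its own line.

[16; 4,32] for √264; ℓ=2 ⇒ convergent index 1
step 0: (16, 1)  from 16·(1,0) + (0,1)
step 1: (65, 4)  from 4·(16,1) + (1,0)
fundamental: x₁=65, y₁=4  (since 4225 − 264·16 = 1)
k=2:  x_2 = 65·65+264·4·4 = 8449,  y_2 = 65·4+4·65 = 520
k=3:  x_3 = 65·8449+264·4·520 = 1098305,  y_3 = 65·520+4·8449 = 67596
k=4:  x_4 = 65·1098305+264·4·67596 = 142771201,  y_4 = 65·67596+4·1098305 = 8786960
k=5:  x_5 = 65·142771201+264·4·8786960 = 18559157825,  y_5 = 65·8786960+4·142771201 = 1142237204

65 4
8449 520
1098305 67596
142771201 8786960
18559157825 1142237204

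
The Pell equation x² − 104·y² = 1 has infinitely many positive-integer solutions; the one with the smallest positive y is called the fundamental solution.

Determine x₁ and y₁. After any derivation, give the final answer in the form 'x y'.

51 5

[10; 5,20] for √104; ℓ=2 ⇒ convergent index 1
i=0: a=10 ⇒ p=10, q=1
i=1: a=5 ⇒ p=51, q=5
(x₁, y₁) = (51, 5);  51² − 104·5² = 1 ✓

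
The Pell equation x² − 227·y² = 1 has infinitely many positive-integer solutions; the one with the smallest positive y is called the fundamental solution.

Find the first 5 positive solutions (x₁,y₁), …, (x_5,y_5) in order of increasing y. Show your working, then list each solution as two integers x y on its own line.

226 15
102151 6780
46172026 3064545
20869653601 1385167560
9433037255626 626092672575

√227 = [15; 15,30, …], period ℓ=2 (even) → k=1
i=0: a=15 ⇒ p=15, q=1
i=1: a=15 ⇒ p=226, q=15
fundamental: x₁=226, y₁=15  (since 51076 − 227·225 = 1)
n=2: (226,15)∘(226,15) = (226·226+227·15·15, 226·15+15·226) = (102151,6780)
n=3: (102151,6780)∘(226,15) = (226·102151+227·15·6780, 226·6780+15·102151) = (46172026,3064545)
n=4: (46172026,3064545)∘(226,15) = (226·46172026+227·15·3064545, 226·3064545+15·46172026) = (20869653601,1385167560)
n=5: (20869653601,1385167560)∘(226,15) = (226·20869653601+227·15·1385167560, 226·1385167560+15·20869653601) = (9433037255626,626092672575)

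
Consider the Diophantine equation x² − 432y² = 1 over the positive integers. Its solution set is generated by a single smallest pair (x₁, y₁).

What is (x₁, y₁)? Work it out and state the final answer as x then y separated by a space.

√432 → a₀=20, period (1,3,1,1,1,3,1,40); ℓ=8 even so k=7
step 0: (20, 1)  from 20·(1,0) + (0,1)
step 1: (21, 1)  from 1·(20,1) + (1,0)
…
step 5: (291, 14)  from 1·(187,9) + (104,5)
step 6: (1060, 51)  from 3·(291,14) + (187,9)
step 7: (1351, 65)  from 1·(1060,51) + (291,14)
(x₁, y₁) = (1351, 65);  1351² − 432·65² = 1 ✓

1351 65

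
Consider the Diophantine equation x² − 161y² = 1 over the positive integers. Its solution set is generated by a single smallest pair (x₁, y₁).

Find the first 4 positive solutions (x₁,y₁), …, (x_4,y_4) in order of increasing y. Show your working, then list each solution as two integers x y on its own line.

√161 → a₀=12, period (1,2,4,1,2,1,4,2,1,24); ℓ=10 even so k=9
step 0: (12, 1)  from 12·(1,0) + (0,1)
…
step 3: (165, 13)  from 4·(38,3) + (13,1)
…
step 8: (8108, 639)  from 2·(3667,289) + (774,61)
step 9: (11775, 928)  from 1·(8108,639) + (3667,289)
fundamental: x₁=11775, y₁=928  (since 138650625 − 161·861184 = 1)
k=2:  x_2 = 11775·11775+161·928·928 = 277301249,  y_2 = 11775·928+928·11775 = 21854400
k=3:  x_3 = 11775·277301249+161·928·21854400 = 6530444402175,  y_3 = 11775·21854400+928·277301249 = 514671119072
k=4:  x_4 = 11775·6530444402175+161·928·514671119072 = 153791965393920001,  y_4 = 11775·514671119072+928·6530444402175 = 12120504832291200

11775 928
277301249 21854400
6530444402175 514671119072
153791965393920001 12120504832291200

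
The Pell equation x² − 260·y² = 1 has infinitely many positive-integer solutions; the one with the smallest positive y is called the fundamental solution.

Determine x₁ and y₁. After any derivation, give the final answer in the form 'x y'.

[16; 8,32] for √260; ℓ=2 ⇒ convergent index 1
k=0  a_k=16  p_k/q_k = 16/1
k=1  a_k=8  p_k/q_k = 129/8
→ (129, 8).  Check: 129²=16641, 260·8²=16640, difference 1.

129 8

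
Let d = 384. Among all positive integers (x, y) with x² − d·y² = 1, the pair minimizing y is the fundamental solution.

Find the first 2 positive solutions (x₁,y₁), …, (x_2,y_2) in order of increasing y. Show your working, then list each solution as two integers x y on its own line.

d=384: √d = [19; 1,1,2,9,2,1,1,38] (ℓ=8, even), read p_7/q_7
i=0: a=19 ⇒ p=19, q=1
i=1: a=1 ⇒ p=20, q=1
i=2: a=1 ⇒ p=39, q=2
i=3: a=2 ⇒ p=98, q=5
i=4: a=9 ⇒ p=921, q=47
…
i=6: a=1 ⇒ p=2861, q=146
i=7: a=1 ⇒ p=4801, q=245
fundamental: x₁=4801, y₁=245  (since 23049601 − 384·60025 = 1)
n=2: (4801,245)∘(4801,245) = (4801·4801+384·245·245, 4801·245+245·4801) = (46099201,2352490)

4801 245
46099201 2352490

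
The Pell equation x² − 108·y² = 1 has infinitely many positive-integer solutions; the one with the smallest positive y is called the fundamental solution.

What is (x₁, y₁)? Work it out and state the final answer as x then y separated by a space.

1351 130

[10; 2,1,1,4,1,1,2,20] for √108; ℓ=8 ⇒ convergent index 7
step 0: (10, 1)  from 10·(1,0) + (0,1)
…
step 3: (52, 5)  from 1·(31,3) + (21,2)
…
step 6: (530, 51)  from 1·(291,28) + (239,23)
step 7: (1351, 130)  from 2·(530,51) + (291,28)
(x₁, y₁) = (1351, 130);  1351² − 108·130² = 1 ✓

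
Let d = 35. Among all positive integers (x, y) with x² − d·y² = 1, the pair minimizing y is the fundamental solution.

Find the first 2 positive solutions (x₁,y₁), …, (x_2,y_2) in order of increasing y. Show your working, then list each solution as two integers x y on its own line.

6 1
71 12

d=35: √d = [5; 1,10] (ℓ=2, even), read p_1/q_1
k=0  a_k=5  p_k/q_k = 5/1
k=1  a_k=1  p_k/q_k = 6/1
fundamental: x₁=6, y₁=1  (since 36 − 35·1 = 1)
(6+1√35)^2 = 71 + 12√35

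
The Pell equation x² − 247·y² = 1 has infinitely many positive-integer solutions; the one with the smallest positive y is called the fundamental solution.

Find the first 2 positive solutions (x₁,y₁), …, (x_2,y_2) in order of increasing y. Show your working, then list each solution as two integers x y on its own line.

85292 5427
14549450527 925759368

√247 = [15; 1,2,1,1,9,1,9,1,1,2,1,30, …], period ℓ=12 (even) → k=11
i=0: a=15 ⇒ p=15, q=1
i=1: a=1 ⇒ p=16, q=1
i=2: a=2 ⇒ p=47, q=3
i=3: a=1 ⇒ p=63, q=4
i=4: a=1 ⇒ p=110, q=7
i=5: a=9 ⇒ p=1053, q=67
…
i=8: a=1 ⇒ p=12683, q=807
i=9: a=1 ⇒ p=24203, q=1540
i=10: a=2 ⇒ p=61089, q=3887
i=11: a=1 ⇒ p=85292, q=5427
→ (85292, 5427).  Check: 85292²=7274725264, 247·5427²=7274725263, difference 1.
(x_2, y_2) = (85292·85292 + 247·5427·5427, 85292·5427 + 5427·85292) = (14549450527, 925759368)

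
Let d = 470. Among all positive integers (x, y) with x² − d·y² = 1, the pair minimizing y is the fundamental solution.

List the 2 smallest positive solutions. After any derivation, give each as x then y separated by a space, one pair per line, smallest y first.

√470 = [21; 1,2,8,2,1,42, …], period ℓ=6 (even) → k=5
i=0: a=21 ⇒ p=21, q=1
i=1: a=1 ⇒ p=22, q=1
…
i=3: a=8 ⇒ p=542, q=25
i=4: a=2 ⇒ p=1149, q=53
i=5: a=1 ⇒ p=1691, q=78
→ (1691, 78).  Check: 1691²=2859481, 470·78²=2859480, difference 1.
k=2:  x_2 = 1691·1691+470·78·78 = 5718961,  y_2 = 1691·78+78·1691 = 263796

1691 78
5718961 263796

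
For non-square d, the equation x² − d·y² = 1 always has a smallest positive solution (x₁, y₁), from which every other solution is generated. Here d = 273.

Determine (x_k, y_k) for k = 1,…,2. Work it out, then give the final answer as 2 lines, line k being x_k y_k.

d=273: √d = [16; 1,1,10,1,1,32] (ℓ=6, even), read p_5/q_5
i=0: a=16 ⇒ p=16, q=1
i=1: a=1 ⇒ p=17, q=1
i=2: a=1 ⇒ p=33, q=2
…
i=4: a=1 ⇒ p=380, q=23
i=5: a=1 ⇒ p=727, q=44
→ (727, 44).  Check: 727²=528529, 273·44²=528528, difference 1.
n=2: (727,44)∘(727,44) = (727·727+273·44·44, 727·44+44·727) = (1057057,63976)

727 44
1057057 63976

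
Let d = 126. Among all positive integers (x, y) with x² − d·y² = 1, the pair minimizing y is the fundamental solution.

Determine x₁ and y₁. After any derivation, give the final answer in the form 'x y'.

449 40

[11; 4,2,4,22] for √126; ℓ=4 ⇒ convergent index 3
i=0: a=11 ⇒ p=11, q=1
i=1: a=4 ⇒ p=45, q=4
i=2: a=2 ⇒ p=101, q=9
i=3: a=4 ⇒ p=449, q=40
fundamental: x₁=449, y₁=40  (since 201601 − 126·1600 = 1)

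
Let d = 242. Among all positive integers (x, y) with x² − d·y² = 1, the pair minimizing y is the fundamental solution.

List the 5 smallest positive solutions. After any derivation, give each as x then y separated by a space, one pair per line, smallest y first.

[15; 1,1,3,1,14,1,3,1,1,30] for √242; ℓ=10 ⇒ convergent index 9
k=0  a_k=15  p_k/q_k = 15/1
…
k=2  a_k=1  p_k/q_k = 31/2
…
k=4  a_k=1  p_k/q_k = 140/9
k=5  a_k=14  p_k/q_k = 2069/133
k=6  a_k=1  p_k/q_k = 2209/142
…
k=8  a_k=1  p_k/q_k = 10905/701
k=9  a_k=1  p_k/q_k = 19601/1260
(x₁, y₁) = (19601, 1260);  19601² − 242·1260² = 1 ✓
k=2:  x_2 = 19601·19601+242·1260·1260 = 768398401,  y_2 = 19601·1260+1260·19601 = 49394520
k=3:  x_3 = 19601·768398401+242·1260·49394520 = 30122754096401,  y_3 = 19601·49394520+1260·768398401 = 1936363971780
k=4:  x_4 = 19601·30122754096401+242·1260·1936363971780 = 1180872205318713601,  y_4 = 19601·1936363971780+1260·30122754096401 = 75909340372325040
k=5:  x_5 = 19601·1180872205318713601+242·1260·75909340372325040 = 46292552162781456490001,  y_5 = 19601·75909340372325040+1260·1180872205318713601 = 2975797959339522246300

19601 1260
768398401 49394520
30122754096401 1936363971780
1180872205318713601 75909340372325040
46292552162781456490001 2975797959339522246300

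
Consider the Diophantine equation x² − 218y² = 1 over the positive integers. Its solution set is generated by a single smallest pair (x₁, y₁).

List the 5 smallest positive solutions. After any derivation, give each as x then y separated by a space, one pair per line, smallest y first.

√218 = [14; 1,3,3,1,28, …], period ℓ=5 (odd) → k=9
k=0  a_k=14  p_k/q_k = 14/1
…
k=3  a_k=3  p_k/q_k = 192/13
k=4  a_k=1  p_k/q_k = 251/17
…
k=8  a_k=3  p_k/q_k = 96370/6527
k=9  a_k=1  p_k/q_k = 126003/8534
→ (126003, 8534).  Check: 126003²=15876756009, 218·8534²=15876756008, difference 1.
n=2: (126003,8534)∘(126003,8534) = (126003·126003+218·8534·8534, 126003·8534+8534·126003) = (31753512017,2150619204)
n=3: (31753512017,2150619204)∘(126003,8534) = (126003·31753512017+218·8534·2150619204, 126003·2150619204+8534·31753512017) = (8002075549230099,541968943114690)
n=4: (8002075549230099,541968943114690)∘(126003,8534) = (126003·8002075549230099+218·8534·541968943114690, 126003·541968943114690+8534·8002075549230099) = (2016571050827526816577,136579425476409948936)
n=5: (2016571050827526816577,136579425476409948936)∘(126003,8534) = (126003·2016571050827526816577+218·8534·136579425476409948936, 126003·136579425476409948936+8534·2016571050827526816577) = (508188004226839647389073363,34418834696066196648450926)

126003 8534
31753512017 2150619204
8002075549230099 541968943114690
2016571050827526816577 136579425476409948936
508188004226839647389073363 34418834696066196648450926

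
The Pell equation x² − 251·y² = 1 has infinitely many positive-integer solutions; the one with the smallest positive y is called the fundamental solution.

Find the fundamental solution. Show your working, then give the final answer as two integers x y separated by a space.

3674890 231957

d=251: √d = [15; 1,5,2,1,2,…,5,1,30] (ℓ=14, even), read p_13/q_13
a_0=15:  p_0=15·1+0=15,  q_0=15·0+1=1
a_1=1:  p_1=1·15+1=16,  q_1=1·1+0=1
a_2=5:  p_2=5·16+15=95,  q_2=5·1+1=6
…
a_4=1:  p_4=1·206+95=301,  q_4=1·13+6=19
a_5=2:  p_5=2·301+206=808,  q_5=2·19+13=51
a_6=2:  p_6=2·808+301=1917,  q_6=2·51+19=121
a_7=15:  p_7=15·1917+808=29563,  q_7=15·121+51=1866
…
a_9=2:  p_9=2·61043+29563=151649,  q_9=2·3853+1866=9572
a_10=1:  p_10=1·151649+61043=212692,  q_10=1·9572+3853=13425
…
a_12=5:  p_12=5·577033+212692=3097857,  q_12=5·36422+13425=195535
a_13=1:  p_13=1·3097857+577033=3674890,  q_13=1·195535+36422=231957
fundamental: x₁=3674890, y₁=231957  (since 13504816512100 − 251·53804049849 = 1)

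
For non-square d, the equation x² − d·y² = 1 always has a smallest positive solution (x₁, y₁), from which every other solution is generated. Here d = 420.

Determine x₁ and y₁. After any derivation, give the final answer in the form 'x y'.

41 2

[20; 2,40] for √420; ℓ=2 ⇒ convergent index 1
i=0: a=20 ⇒ p=20, q=1
i=1: a=2 ⇒ p=41, q=2
(x₁, y₁) = (41, 2);  41² − 420·2² = 1 ✓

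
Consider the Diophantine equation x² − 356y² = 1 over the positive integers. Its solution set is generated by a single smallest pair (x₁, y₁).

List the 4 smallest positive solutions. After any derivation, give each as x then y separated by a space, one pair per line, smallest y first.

500001 26500
500002000001 26500053000
500003000004500001 26500106000079500
500004000010000008000001 26500159000265000106000

[18; 1,6,1,1,2,…,6,1,36] for √356; ℓ=14 ⇒ convergent index 13
a_0=18:  p_0=18·1+0=18,  q_0=18·0+1=1
a_1=1:  p_1=1·18+1=19,  q_1=1·1+0=1
a_2=6:  p_2=6·19+18=132,  q_2=6·1+1=7
…
a_4=1:  p_4=1·151+132=283,  q_4=1·8+7=15
a_5=2:  p_5=2·283+151=717,  q_5=2·15+8=38
a_6=1:  p_6=1·717+283=1000,  q_6=1·38+15=53
a_7=8:  p_7=8·1000+717=8717,  q_7=8·53+38=462
…
a_10=1:  p_10=1·28151+9717=37868,  q_10=1·1492+515=2007
a_11=1:  p_11=1·37868+28151=66019,  q_11=1·2007+1492=3499
a_12=6:  p_12=6·66019+37868=433982,  q_12=6·3499+2007=23001
a_13=1:  p_13=1·433982+66019=500001,  q_13=1·23001+3499=26500
(x₁, y₁) = (500001, 26500);  500001² − 356·26500² = 1 ✓
n=2: (500001,26500)∘(500001,26500) = (500001·500001+356·26500·26500, 500001·26500+26500·500001) = (500002000001,26500053000)
n=3: (500002000001,26500053000)∘(500001,26500) = (500001·500002000001+356·26500·26500053000, 500001·26500053000+26500·500002000001) = (500003000004500001,26500106000079500)
n=4: (500003000004500001,26500106000079500)∘(500001,26500) = (500001·500003000004500001+356·26500·26500106000079500, 500001·26500106000079500+26500·500003000004500001) = (500004000010000008000001,26500159000265000106000)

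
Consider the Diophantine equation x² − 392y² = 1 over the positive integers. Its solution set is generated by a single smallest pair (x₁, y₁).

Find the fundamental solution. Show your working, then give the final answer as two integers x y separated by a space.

99 5

√392 = [19; 1,3,1,38, …], period ℓ=4 (even) → k=3
step 0: (19, 1)  from 19·(1,0) + (0,1)
step 1: (20, 1)  from 1·(19,1) + (1,0)
step 2: (79, 4)  from 3·(20,1) + (19,1)
step 3: (99, 5)  from 1·(79,4) + (20,1)
fundamental: x₁=99, y₁=5  (since 9801 − 392·25 = 1)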